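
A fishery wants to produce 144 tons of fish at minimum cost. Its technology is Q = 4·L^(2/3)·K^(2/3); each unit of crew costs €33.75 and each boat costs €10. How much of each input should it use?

L* = 8, K* = 27

Cost minimization requires the marginal rate of technical substitution to equal the input-price ratio: MP_L/MP_K = w/r.
Here MP_L/MP_K = (2/3)·(K/L)/(2/3) = (K/L). Setting this equal to 33.75/10 = 3.375 gives K = 3.375L.
Substituting into Q = 144: 4·L^(2/3)·(3.375L)^(2/3) = 144.
Solving, L = 8 and K = 27.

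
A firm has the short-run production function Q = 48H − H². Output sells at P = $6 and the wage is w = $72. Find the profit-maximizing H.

The marginal product of H is MP_H = 48 − 2H.
A price-taking firm hires until the value of the marginal product equals the wage: P·MP_H = w, so 6·(48 − 2H) = 72.
Then 48 − 2H = 12, giving H = 18.

H* = 18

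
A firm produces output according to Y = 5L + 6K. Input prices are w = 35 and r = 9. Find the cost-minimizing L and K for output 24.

The inputs are perfect substitutes, so the firm uses whichever has the lower cost per unit of output.
Cost per unit of output via L is w/5 = 7; via K it is r/6 = 1.5. K is cheaper.
Producing Y = 24 with K alone: L = 0, K = 4.

L* = 0, K* = 4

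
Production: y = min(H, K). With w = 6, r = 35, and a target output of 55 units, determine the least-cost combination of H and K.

With a fixed-proportions technology, the cost-minimizing bundle uses no slack in either input: H = K = y.
So H = 55 and K = 55.

H* = 55, K* = 55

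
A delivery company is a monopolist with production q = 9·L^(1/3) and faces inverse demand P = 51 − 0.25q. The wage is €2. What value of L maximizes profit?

L* = 216

Marginal revenue from the inverse demand is MR = 51 − 0.5q.
The marginal product is MP_L = 3·L^(-2/3).
A monopolist hires until marginal revenue product equals the wage: MR·MP_L = w.
At L, q = 9·L^(1/3). Substituting and solving: (51 − 4.5·L^(1/3))·3·L^(-2/3) = 2 gives L = 216.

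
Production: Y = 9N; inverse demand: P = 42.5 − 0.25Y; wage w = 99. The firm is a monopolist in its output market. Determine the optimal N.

Marginal revenue from the inverse demand is MR = 42.5 − 0.5Y.
The marginal product is MP_N = 9.
A monopolist hires until marginal revenue product equals the wage: MR·MP_N = w.
(42.5 − 4.5N)·9 = 99, so N = 7.

N* = 7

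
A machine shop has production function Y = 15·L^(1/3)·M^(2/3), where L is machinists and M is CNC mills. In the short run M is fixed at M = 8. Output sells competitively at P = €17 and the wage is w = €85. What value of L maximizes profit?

With M = 8, MP_L = (1/3)·15·L^(-2/3)·8^(2/3) = 20·L^(-2/3).
Profit maximization for a price taker requires P·MP_L = w: 17·20·L^(-2/3) = 85.
So L^(-2/3) = 0.25, which gives L = 8.

L* = 8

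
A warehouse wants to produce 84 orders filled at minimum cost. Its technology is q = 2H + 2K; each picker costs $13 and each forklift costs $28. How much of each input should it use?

H* = 42, K* = 0

The inputs are perfect substitutes, so the firm uses whichever has the lower cost per unit of output.
Cost per unit of output via H is w/2 = 6.5; via K it is r/2 = 14. H is cheaper.
Producing q = 84 with H alone: H = 42, K = 0.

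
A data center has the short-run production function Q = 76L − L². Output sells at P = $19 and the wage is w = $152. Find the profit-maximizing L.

L* = 34

The marginal product of L is MP_L = 76 − 2L.
A price-taking firm hires until the value of the marginal product equals the wage: P·MP_L = w, so 19·(76 − 2L) = 152.
Then 76 − 2L = 8, giving L = 34.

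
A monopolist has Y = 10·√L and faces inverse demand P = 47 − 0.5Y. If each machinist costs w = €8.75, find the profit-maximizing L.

L* = 16

Marginal revenue from the inverse demand is MR = 47 − Y.
The marginal product is MP_L = 5·L^(-1/2).
A monopolist hires until marginal revenue product equals the wage: MR·MP_L = w.
At L, Y = 10·√L. Substituting and solving: (47 − 10·√L)·5·L^(-1/2) = 8.75 gives L = 16.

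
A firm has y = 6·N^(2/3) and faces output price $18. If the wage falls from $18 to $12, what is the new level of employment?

N* = 216

From P·MP_N = w with MP_N = 4·N^(-1/3), the labor demand is N(w) = (72/w)^(3).
At w = 18: N = 64. At w = 12: N = 216.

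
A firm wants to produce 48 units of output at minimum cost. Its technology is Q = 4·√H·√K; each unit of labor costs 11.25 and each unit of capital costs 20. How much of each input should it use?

H* = 16, K* = 9

Cost minimization requires the marginal rate of technical substitution to equal the input-price ratio: MP_H/MP_K = w/r.
Here MP_H/MP_K = (1/2)·(K/H)/(1/2) = (K/H). Setting this equal to 11.25/20 = 0.5625 gives K = 0.5625H.
Substituting into Q = 48: 4·H^(1/2)·(0.5625H)^(1/2) = 48.
Solving, H = 16 and K = 9.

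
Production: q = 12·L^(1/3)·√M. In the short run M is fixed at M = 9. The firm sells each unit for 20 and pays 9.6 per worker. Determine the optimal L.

With M = 9, MP_L = (1/3)·12·L^(-2/3)·9^(1/2) = 12·L^(-2/3).
Profit maximization for a price taker requires P·MP_L = w: 20·12·L^(-2/3) = 9.6.
So L^(-2/3) = 0.04, which gives L = 125.

L* = 125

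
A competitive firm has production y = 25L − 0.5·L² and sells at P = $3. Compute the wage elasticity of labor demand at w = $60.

ε = -4

From P·MP_L = w with MP_L = 25 − L, labor demand is L(w) = 25 − w/3.
dL/dw = −1/(3) = -1/3.
At w = 60, L = 5, so ε = (dL/dw)·(w/L) = (-1/3)·(60/5) = -4.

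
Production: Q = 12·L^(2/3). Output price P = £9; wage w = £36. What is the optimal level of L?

MP_L = (2/3)·12·L^(-1/3) = 8·L^(-1/3).
Profit maximization for a price taker requires P·MP_L = w: 9·8·L^(-1/3) = 36.
So L^(-1/3) = 0.5, which gives L = 8.

L* = 8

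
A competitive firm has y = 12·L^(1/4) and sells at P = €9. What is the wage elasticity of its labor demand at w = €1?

ε = -4/3

MP_L = (1/4)·12·L^(-3/4), so P·MP_L = w gives 27·L^(-3/4) = w.
Solving, L(w) = (27/w)^(4/3). This is a constant-elasticity form: L ∝ w^(−4/3), so ε = −4/3.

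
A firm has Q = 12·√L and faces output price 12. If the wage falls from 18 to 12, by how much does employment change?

ΔL = 20

From P·MP_L = w with MP_L = 6·L^(-1/2), the labor demand is L(w) = (72/w)^(2).
At w = 18: L = 16. At w = 12: L = 36.
ΔL = 36 − 16 = 20.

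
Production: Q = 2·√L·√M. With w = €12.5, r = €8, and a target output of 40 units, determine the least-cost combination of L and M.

L* = 16, M* = 25

Cost minimization requires the marginal rate of technical substitution to equal the input-price ratio: MP_L/MP_M = w/r.
Here MP_L/MP_M = (1/2)·(M/L)/(1/2) = (M/L). Setting this equal to 12.5/8 = 1.5625 gives M = 1.5625L.
Substituting into Q = 40: 2·L^(1/2)·(1.5625L)^(1/2) = 40.
Solving, L = 16 and M = 25.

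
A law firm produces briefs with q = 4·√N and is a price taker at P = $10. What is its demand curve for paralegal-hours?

N(w) = 400/w²

MP_N = (1/2)·4·N^(-1/2) = 2·N^(-1/2).
Setting P·MP_N = w: 20·N^(-1/2) = w.
Solving for N: N^(-1/2) = w/20, so N = (20/w)^(2).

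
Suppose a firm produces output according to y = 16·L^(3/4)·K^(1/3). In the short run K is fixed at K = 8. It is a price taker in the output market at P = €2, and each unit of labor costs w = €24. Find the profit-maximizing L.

L* = 16

With K = 8, MP_L = (3/4)·16·L^(-1/4)·8^(1/3) = 24·L^(-1/4).
Profit maximization for a price taker requires P·MP_L = w: 2·24·L^(-1/4) = 24.
So L^(-1/4) = 0.5, which gives L = 16.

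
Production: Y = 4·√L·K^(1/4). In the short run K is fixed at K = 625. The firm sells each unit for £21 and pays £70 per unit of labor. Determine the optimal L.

With K = 625, MP_L = (1/2)·4·L^(-1/2)·625^(1/4) = 10·L^(-1/2).
Profit maximization for a price taker requires P·MP_L = w: 21·10·L^(-1/2) = 70.
So L^(-1/2) = 1/3, which gives L = 9.

L* = 9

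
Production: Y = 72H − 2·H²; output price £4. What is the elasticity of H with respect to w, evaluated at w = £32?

ε = -0.125

From P·MP_H = w with MP_H = 72 − 4H, labor demand is H(w) = (72 − w/4)/4.
dH/dw = −1/(16) = -0.0625.
At w = 32, H = 16, so ε = (dH/dw)·(w/H) = (-0.0625)·(32/16) = -0.125.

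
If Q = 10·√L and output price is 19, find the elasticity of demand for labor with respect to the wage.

ε = -2

MP_L = (1/2)·10·L^(-1/2), so P·MP_L = w gives 95·L^(-1/2) = w.
Solving, L(w) = (95/w)^(2). This is a constant-elasticity form: L ∝ w^(−2), so ε = −2.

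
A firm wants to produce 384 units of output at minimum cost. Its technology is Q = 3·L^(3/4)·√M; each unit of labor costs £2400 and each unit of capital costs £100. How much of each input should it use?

L* = 16, M* = 256

Cost minimization requires the marginal rate of technical substitution to equal the input-price ratio: MP_L/MP_M = w/r.
Here MP_L/MP_M = (3/4)·(M/L)/(1/2) = 1.5·(M/L). Setting this equal to 2400/100 = 24 gives M = 16L.
Substituting into Q = 384: 3·L^(3/4)·(16L)^(1/2) = 384.
Solving, L = 16 and M = 256.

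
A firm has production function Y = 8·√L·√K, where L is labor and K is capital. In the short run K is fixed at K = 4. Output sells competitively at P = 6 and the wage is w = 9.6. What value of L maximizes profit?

With K = 4, MP_L = (1/2)·8·L^(-1/2)·4^(1/2) = 8·L^(-1/2).
Profit maximization for a price taker requires P·MP_L = w: 6·8·L^(-1/2) = 9.6.
So L^(-1/2) = 0.2, which gives L = 25.

L* = 25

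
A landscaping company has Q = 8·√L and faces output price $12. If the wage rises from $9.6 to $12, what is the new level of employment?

From P·MP_L = w with MP_L = 4·L^(-1/2), the labor demand is L(w) = (48/w)^(2).
At w = 9.6: L = 25. At w = 12: L = 16.

L* = 16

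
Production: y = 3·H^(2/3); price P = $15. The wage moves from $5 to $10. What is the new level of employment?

From P·MP_H = w with MP_H = 2·H^(-1/3), the labor demand is H(w) = (30/w)^(3).
At w = 5: H = 216. At w = 10: H = 27.

H* = 27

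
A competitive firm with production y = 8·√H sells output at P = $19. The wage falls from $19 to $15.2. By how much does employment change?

ΔH = 9

From P·MP_H = w with MP_H = 4·H^(-1/2), the labor demand is H(w) = (76/w)^(2).
At w = 19: H = 16. At w = 15.2: H = 25.
ΔH = 25 − 16 = 9.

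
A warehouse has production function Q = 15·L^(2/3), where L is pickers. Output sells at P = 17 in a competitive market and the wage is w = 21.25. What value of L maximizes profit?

L* = 512

MP_L = (2/3)·15·L^(-1/3) = 10·L^(-1/3).
Profit maximization for a price taker requires P·MP_L = w: 17·10·L^(-1/3) = 21.25.
So L^(-1/3) = 0.125, which gives L = 512.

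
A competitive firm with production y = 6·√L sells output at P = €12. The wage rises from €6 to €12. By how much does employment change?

ΔL = -27

From P·MP_L = w with MP_L = 3·L^(-1/2), the labor demand is L(w) = (36/w)^(2).
At w = 6: L = 36. At w = 12: L = 9.
ΔL = 9 − 36 = -27.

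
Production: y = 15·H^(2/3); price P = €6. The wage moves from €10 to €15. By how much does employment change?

From P·MP_H = w with MP_H = 10·H^(-1/3), the labor demand is H(w) = (60/w)^(3).
At w = 10: H = 216. At w = 15: H = 64.
ΔH = 64 − 216 = -152.

ΔH = -152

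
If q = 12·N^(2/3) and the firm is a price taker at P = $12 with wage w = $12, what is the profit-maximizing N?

MP_N = (2/3)·12·N^(-1/3) = 8·N^(-1/3).
Profit maximization for a price taker requires P·MP_N = w: 12·8·N^(-1/3) = 12.
So N^(-1/3) = 0.125, which gives N = 512.

N* = 512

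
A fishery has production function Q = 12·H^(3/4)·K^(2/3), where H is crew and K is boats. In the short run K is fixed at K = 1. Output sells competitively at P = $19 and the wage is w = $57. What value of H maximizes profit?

H* = 81

With K = 1, MP_H = (3/4)·12·H^(-1/4)·1^(2/3) = 9·H^(-1/4).
Profit maximization for a price taker requires P·MP_H = w: 19·9·H^(-1/4) = 57.
So H^(-1/4) = 1/3, which gives H = 81.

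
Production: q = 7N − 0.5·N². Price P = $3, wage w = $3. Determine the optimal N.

The marginal product of N is MP_N = 7 − N.
A price-taking firm hires until the value of the marginal product equals the wage: P·MP_N = w, so 3·(7 − N) = 3.
Then 7 − N = 1, giving N = 6.

N* = 6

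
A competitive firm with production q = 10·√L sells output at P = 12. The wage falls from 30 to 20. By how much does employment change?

ΔL = 5

From P·MP_L = w with MP_L = 5·L^(-1/2), the labor demand is L(w) = (60/w)^(2).
At w = 30: L = 4. At w = 20: L = 9.
ΔL = 9 − 4 = 5.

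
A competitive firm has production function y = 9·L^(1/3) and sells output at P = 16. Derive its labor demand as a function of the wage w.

MP_L = (1/3)·9·L^(-2/3) = 3·L^(-2/3).
Setting P·MP_L = w: 48·L^(-2/3) = w.
Solving for L: L^(-2/3) = w/48, so L = (48/w)^(3/2).

L(w) = (48/w)^(3/2)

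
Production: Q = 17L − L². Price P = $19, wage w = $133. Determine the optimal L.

L* = 5

The marginal product of L is MP_L = 17 − 2L.
A price-taking firm hires until the value of the marginal product equals the wage: P·MP_L = w, so 19·(17 − 2L) = 133.
Then 17 − 2L = 7, giving L = 5.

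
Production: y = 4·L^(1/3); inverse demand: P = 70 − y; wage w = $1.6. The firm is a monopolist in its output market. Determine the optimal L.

L* = 125

Marginal revenue from the inverse demand is MR = 70 − 2y.
The marginal product is MP_L = (4/3)·L^(-2/3).
A monopolist hires until marginal revenue product equals the wage: MR·MP_L = w.
At L, y = 4·L^(1/3). Substituting and solving: (70 − 8·L^(1/3))·(4/3)·L^(-2/3) = 1.6 gives L = 125.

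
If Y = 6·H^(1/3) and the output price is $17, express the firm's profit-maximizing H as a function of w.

MP_H = (1/3)·6·H^(-2/3) = 2·H^(-2/3).
Setting P·MP_H = w: 34·H^(-2/3) = w.
Solving for H: H^(-2/3) = w/34, so H = (34/w)^(3/2).

H(w) = (34/w)^(3/2)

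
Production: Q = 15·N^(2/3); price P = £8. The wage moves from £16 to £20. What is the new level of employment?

From P·MP_N = w with MP_N = 10·N^(-1/3), the labor demand is N(w) = (80/w)^(3).
At w = 16: N = 125. At w = 20: N = 64.

N* = 64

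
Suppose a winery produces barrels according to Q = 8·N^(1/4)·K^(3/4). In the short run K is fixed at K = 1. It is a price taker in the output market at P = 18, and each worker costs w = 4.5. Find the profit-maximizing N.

N* = 16

With K = 1, MP_N = (1/4)·8·N^(-3/4)·1^(3/4) = 2·N^(-3/4).
Profit maximization for a price taker requires P·MP_N = w: 18·2·N^(-3/4) = 4.5.
So N^(-3/4) = 0.125, which gives N = 16.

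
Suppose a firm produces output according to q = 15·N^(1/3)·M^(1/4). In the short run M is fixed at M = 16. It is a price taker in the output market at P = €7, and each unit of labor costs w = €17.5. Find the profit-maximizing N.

With M = 16, MP_N = (1/3)·15·N^(-2/3)·16^(1/4) = 10·N^(-2/3).
Profit maximization for a price taker requires P·MP_N = w: 7·10·N^(-2/3) = 17.5.
So N^(-2/3) = 0.25, which gives N = 8.

N* = 8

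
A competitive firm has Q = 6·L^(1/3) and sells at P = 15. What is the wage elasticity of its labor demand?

ε = -1.5

MP_L = (1/3)·6·L^(-2/3), so P·MP_L = w gives 30·L^(-2/3) = w.
Solving, L(w) = (30/w)^(3/2). This is a constant-elasticity form: L ∝ w^(−3/2), so ε = −3/2.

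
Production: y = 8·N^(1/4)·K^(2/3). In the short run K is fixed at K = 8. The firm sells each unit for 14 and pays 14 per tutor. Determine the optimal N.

With K = 8, MP_N = (1/4)·8·N^(-3/4)·8^(2/3) = 8·N^(-3/4).
Profit maximization for a price taker requires P·MP_N = w: 14·8·N^(-3/4) = 14.
So N^(-3/4) = 0.125, which gives N = 16.

N* = 16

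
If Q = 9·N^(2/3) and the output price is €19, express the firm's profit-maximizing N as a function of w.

MP_N = (2/3)·9·N^(-1/3) = 6·N^(-1/3).
Setting P·MP_N = w: 114·N^(-1/3) = w.
Solving for N: N^(-1/3) = w/114, so N = (114/w)^(3).

N(w) = 1481544/w³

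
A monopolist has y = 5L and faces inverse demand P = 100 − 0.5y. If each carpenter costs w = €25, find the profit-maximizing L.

Marginal revenue from the inverse demand is MR = 100 − y.
The marginal product is MP_L = 5.
A monopolist hires until marginal revenue product equals the wage: MR·MP_L = w.
(100 − 5L)·5 = 25, so L = 19.

L* = 19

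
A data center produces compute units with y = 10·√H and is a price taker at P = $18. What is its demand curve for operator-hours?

MP_H = (1/2)·10·H^(-1/2) = 5·H^(-1/2).
Setting P·MP_H = w: 90·H^(-1/2) = w.
Solving for H: H^(-1/2) = w/90, so H = (90/w)^(2).

H(w) = 8100/w²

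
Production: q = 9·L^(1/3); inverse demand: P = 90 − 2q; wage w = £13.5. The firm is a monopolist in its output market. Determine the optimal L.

L* = 8

Marginal revenue from the inverse demand is MR = 90 − 4q.
The marginal product is MP_L = 3·L^(-2/3).
A monopolist hires until marginal revenue product equals the wage: MR·MP_L = w.
At L, q = 9·L^(1/3). Substituting and solving: (90 − 36·L^(1/3))·3·L^(-2/3) = 13.5 gives L = 8.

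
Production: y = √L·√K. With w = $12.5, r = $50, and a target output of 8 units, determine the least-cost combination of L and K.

Cost minimization requires the marginal rate of technical substitution to equal the input-price ratio: MP_L/MP_K = w/r.
Here MP_L/MP_K = (1/2)·(K/L)/(1/2) = (K/L). Setting this equal to 12.5/50 = 0.25 gives K = 0.25L.
Substituting into y = 8: L^(1/2)·(0.25L)^(1/2) = 8.
Solving, L = 16 and K = 4.

L* = 16, K* = 4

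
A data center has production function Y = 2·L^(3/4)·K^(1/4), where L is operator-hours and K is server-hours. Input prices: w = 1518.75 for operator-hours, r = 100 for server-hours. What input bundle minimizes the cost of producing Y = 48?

Cost minimization requires the marginal rate of technical substitution to equal the input-price ratio: MP_L/MP_K = w/r.
Here MP_L/MP_K = (3/4)·(K/L)/(1/4) = 3·(K/L). Setting this equal to 1518.75/100 = 15.1875 gives K = 5.0625L.
Substituting into Y = 48: 2·L^(3/4)·(5.0625L)^(1/4) = 48.
Solving, L = 16 and K = 81.

L* = 16, K* = 81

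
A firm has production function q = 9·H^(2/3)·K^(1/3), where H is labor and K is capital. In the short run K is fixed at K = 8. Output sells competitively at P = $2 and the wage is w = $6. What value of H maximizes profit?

With K = 8, MP_H = (2/3)·9·H^(-1/3)·8^(1/3) = 12·H^(-1/3).
Profit maximization for a price taker requires P·MP_H = w: 2·12·H^(-1/3) = 6.
So H^(-1/3) = 0.25, which gives H = 64.

H* = 64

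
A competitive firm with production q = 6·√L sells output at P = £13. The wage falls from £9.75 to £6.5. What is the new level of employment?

L* = 36

From P·MP_L = w with MP_L = 3·L^(-1/2), the labor demand is L(w) = (39/w)^(2).
At w = 9.75: L = 16. At w = 6.5: L = 36.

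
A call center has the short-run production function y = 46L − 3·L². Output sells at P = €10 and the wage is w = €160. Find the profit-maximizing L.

L* = 5

The marginal product of L is MP_L = 46 − 6L.
A price-taking firm hires until the value of the marginal product equals the wage: P·MP_L = w, so 10·(46 − 6L) = 160.
Then 46 − 6L = 16, giving L = 5.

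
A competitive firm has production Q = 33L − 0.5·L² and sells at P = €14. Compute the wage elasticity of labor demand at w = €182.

From P·MP_L = w with MP_L = 33 − L, labor demand is L(w) = 33 − w/14.
dL/dw = −1/(14) = -1/14.
At w = 182, L = 20, so ε = (dL/dw)·(w/L) = (-1/14)·(182/20) = -0.65.

ε = -0.65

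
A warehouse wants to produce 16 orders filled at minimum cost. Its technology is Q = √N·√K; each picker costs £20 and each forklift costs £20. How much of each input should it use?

N* = 16, K* = 16

Cost minimization requires the marginal rate of technical substitution to equal the input-price ratio: MP_N/MP_K = w/r.
Here MP_N/MP_K = (1/2)·(K/N)/(1/2) = (K/N). Setting this equal to 20/20 = 1 gives K = N.
Substituting into Q = 16: N^(1/2)·(N)^(1/2) = 16.
Solving, N = 16 and K = 16.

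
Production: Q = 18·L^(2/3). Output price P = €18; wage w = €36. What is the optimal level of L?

L* = 216

MP_L = (2/3)·18·L^(-1/3) = 12·L^(-1/3).
Profit maximization for a price taker requires P·MP_L = w: 18·12·L^(-1/3) = 36.
So L^(-1/3) = 1/6, which gives L = 216.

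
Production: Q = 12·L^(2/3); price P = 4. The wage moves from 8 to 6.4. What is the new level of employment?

L* = 125

From P·MP_L = w with MP_L = 8·L^(-1/3), the labor demand is L(w) = (32/w)^(3).
At w = 8: L = 64. At w = 6.4: L = 125.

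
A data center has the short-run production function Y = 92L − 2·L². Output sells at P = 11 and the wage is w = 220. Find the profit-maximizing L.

The marginal product of L is MP_L = 92 − 4L.
A price-taking firm hires until the value of the marginal product equals the wage: P·MP_L = w, so 11·(92 − 4L) = 220.
Then 92 − 4L = 20, giving L = 18.

L* = 18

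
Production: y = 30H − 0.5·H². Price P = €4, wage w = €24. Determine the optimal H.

The marginal product of H is MP_H = 30 − H.
A price-taking firm hires until the value of the marginal product equals the wage: P·MP_H = w, so 4·(30 − H) = 24.
Then 30 − H = 6, giving H = 24.

H* = 24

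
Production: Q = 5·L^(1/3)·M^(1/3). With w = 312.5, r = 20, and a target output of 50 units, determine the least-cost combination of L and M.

Cost minimization requires the marginal rate of technical substitution to equal the input-price ratio: MP_L/MP_M = w/r.
Here MP_L/MP_M = (1/3)·(M/L)/(1/3) = (M/L). Setting this equal to 312.5/20 = 15.625 gives M = 15.625L.
Substituting into Q = 50: 5·L^(1/3)·(15.625L)^(1/3) = 50.
Solving, L = 8 and M = 125.

L* = 8, M* = 125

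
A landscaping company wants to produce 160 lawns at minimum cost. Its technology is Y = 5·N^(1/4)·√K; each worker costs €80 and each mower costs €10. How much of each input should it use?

Cost minimization requires the marginal rate of technical substitution to equal the input-price ratio: MP_N/MP_K = w/r.
Here MP_N/MP_K = (1/4)·(K/N)/(1/2) = 0.5·(K/N). Setting this equal to 80/10 = 8 gives K = 16N.
Substituting into Y = 160: 5·N^(1/4)·(16N)^(1/2) = 160.
Solving, N = 16 and K = 256.

N* = 16, K* = 256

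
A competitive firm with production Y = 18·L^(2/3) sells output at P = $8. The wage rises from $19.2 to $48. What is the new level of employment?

From P·MP_L = w with MP_L = 12·L^(-1/3), the labor demand is L(w) = (96/w)^(3).
At w = 19.2: L = 125. At w = 48: L = 8.

L* = 8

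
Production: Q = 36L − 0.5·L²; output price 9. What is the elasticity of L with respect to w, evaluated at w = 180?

From P·MP_L = w with MP_L = 36 − L, labor demand is L(w) = 36 − w/9.
dL/dw = −1/(9) = -1/9.
At w = 180, L = 16, so ε = (dL/dw)·(w/L) = (-1/9)·(180/16) = -1.25.

ε = -1.25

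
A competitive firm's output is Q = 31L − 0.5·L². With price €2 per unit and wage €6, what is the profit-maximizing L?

The marginal product of L is MP_L = 31 − L.
A price-taking firm hires until the value of the marginal product equals the wage: P·MP_L = w, so 2·(31 − L) = 6.
Then 31 − L = 3, giving L = 28.

L* = 28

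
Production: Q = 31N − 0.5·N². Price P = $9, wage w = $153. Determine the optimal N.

The marginal product of N is MP_N = 31 − N.
A price-taking firm hires until the value of the marginal product equals the wage: P·MP_N = w, so 9·(31 − N) = 153.
Then 31 − N = 17, giving N = 14.

N* = 14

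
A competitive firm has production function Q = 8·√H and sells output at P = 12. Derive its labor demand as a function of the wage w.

MP_H = (1/2)·8·H^(-1/2) = 4·H^(-1/2).
Setting P·MP_H = w: 48·H^(-1/2) = w.
Solving for H: H^(-1/2) = w/48, so H = (48/w)^(2).

H(w) = 2304/w²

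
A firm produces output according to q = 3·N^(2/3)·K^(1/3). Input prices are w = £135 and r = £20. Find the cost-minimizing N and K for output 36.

N* = 8, K* = 27

Cost minimization requires the marginal rate of technical substitution to equal the input-price ratio: MP_N/MP_K = w/r.
Here MP_N/MP_K = (2/3)·(K/N)/(1/3) = 2·(K/N). Setting this equal to 135/20 = 6.75 gives K = 3.375N.
Substituting into q = 36: 3·N^(2/3)·(3.375N)^(1/3) = 36.
Solving, N = 8 and K = 27.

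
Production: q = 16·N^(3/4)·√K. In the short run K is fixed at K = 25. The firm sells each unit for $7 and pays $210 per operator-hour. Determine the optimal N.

With K = 25, MP_N = (3/4)·16·N^(-1/4)·25^(1/2) = 60·N^(-1/4).
Profit maximization for a price taker requires P·MP_N = w: 7·60·N^(-1/4) = 210.
So N^(-1/4) = 0.5, which gives N = 16.

N* = 16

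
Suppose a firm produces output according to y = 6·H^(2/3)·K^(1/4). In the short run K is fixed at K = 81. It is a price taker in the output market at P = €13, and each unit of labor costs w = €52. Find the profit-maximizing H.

With K = 81, MP_H = (2/3)·6·H^(-1/3)·81^(1/4) = 12·H^(-1/3).
Profit maximization for a price taker requires P·MP_H = w: 13·12·H^(-1/3) = 52.
So H^(-1/3) = 1/3, which gives H = 27.

H* = 27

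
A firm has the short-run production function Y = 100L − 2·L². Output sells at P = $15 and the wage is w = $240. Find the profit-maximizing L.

L* = 21

The marginal product of L is MP_L = 100 − 4L.
A price-taking firm hires until the value of the marginal product equals the wage: P·MP_L = w, so 15·(100 − 4L) = 240.
Then 100 − 4L = 16, giving L = 21.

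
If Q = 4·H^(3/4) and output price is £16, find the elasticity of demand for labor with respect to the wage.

ε = -4

MP_H = (3/4)·4·H^(-1/4), so P·MP_H = w gives 48·H^(-1/4) = w.
Solving, H(w) = (48/w)^(4). This is a constant-elasticity form: H ∝ w^(−4), so ε = −4.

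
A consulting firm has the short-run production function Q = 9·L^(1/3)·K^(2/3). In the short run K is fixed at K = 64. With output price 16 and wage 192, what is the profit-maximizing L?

With K = 64, MP_L = (1/3)·9·L^(-2/3)·64^(2/3) = 48·L^(-2/3).
Profit maximization for a price taker requires P·MP_L = w: 16·48·L^(-2/3) = 192.
So L^(-2/3) = 0.25, which gives L = 8.

L* = 8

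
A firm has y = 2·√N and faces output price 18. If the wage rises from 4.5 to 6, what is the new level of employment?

From P·MP_N = w with MP_N = N^(-1/2), the labor demand is N(w) = (18/w)^(2).
At w = 4.5: N = 16. At w = 6: N = 9.

N* = 9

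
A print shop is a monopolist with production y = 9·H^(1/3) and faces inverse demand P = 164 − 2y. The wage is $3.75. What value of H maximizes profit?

H* = 64

Marginal revenue from the inverse demand is MR = 164 − 4y.
The marginal product is MP_H = 3·H^(-2/3).
A monopolist hires until marginal revenue product equals the wage: MR·MP_H = w.
At H, y = 9·H^(1/3). Substituting and solving: (164 − 36·H^(1/3))·3·H^(-2/3) = 3.75 gives H = 64.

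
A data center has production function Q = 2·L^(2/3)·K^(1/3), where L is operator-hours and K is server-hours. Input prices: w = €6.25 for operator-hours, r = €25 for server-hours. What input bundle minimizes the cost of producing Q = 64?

Cost minimization requires the marginal rate of technical substitution to equal the input-price ratio: MP_L/MP_K = w/r.
Here MP_L/MP_K = (2/3)·(K/L)/(1/3) = 2·(K/L). Setting this equal to 6.25/25 = 0.25 gives K = 0.125L.
Substituting into Q = 64: 2·L^(2/3)·(0.125L)^(1/3) = 64.
Solving, L = 64 and K = 8.

L* = 64, K* = 8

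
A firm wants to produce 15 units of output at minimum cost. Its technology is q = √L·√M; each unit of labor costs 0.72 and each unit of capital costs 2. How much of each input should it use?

L* = 25, M* = 9

Cost minimization requires the marginal rate of technical substitution to equal the input-price ratio: MP_L/MP_M = w/r.
Here MP_L/MP_M = (1/2)·(M/L)/(1/2) = (M/L). Setting this equal to 0.72/2 = 0.36 gives M = 0.36L.
Substituting into q = 15: L^(1/2)·(0.36L)^(1/2) = 15.
Solving, L = 25 and M = 9.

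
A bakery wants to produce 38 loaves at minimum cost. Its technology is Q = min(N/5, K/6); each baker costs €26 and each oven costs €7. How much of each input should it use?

With a fixed-proportions technology, the cost-minimizing bundle uses no slack in either input: N/5 = K/6 = Q.
So N = 5·38 = 190 and K = 6·38 = 228.

N* = 190, K* = 228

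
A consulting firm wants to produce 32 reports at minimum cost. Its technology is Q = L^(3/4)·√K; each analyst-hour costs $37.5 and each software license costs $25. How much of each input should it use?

L* = 16, K* = 16

Cost minimization requires the marginal rate of technical substitution to equal the input-price ratio: MP_L/MP_K = w/r.
Here MP_L/MP_K = (3/4)·(K/L)/(1/2) = 1.5·(K/L). Setting this equal to 37.5/25 = 1.5 gives K = L.
Substituting into Q = 32: L^(3/4)·(L)^(1/2) = 32.
Solving, L = 16 and K = 16.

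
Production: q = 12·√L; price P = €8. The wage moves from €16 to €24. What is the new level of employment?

L* = 4

From P·MP_L = w with MP_L = 6·L^(-1/2), the labor demand is L(w) = (48/w)^(2).
At w = 16: L = 9. At w = 24: L = 4.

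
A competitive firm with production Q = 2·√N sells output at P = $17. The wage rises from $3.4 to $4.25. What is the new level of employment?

From P·MP_N = w with MP_N = N^(-1/2), the labor demand is N(w) = (17/w)^(2).
At w = 3.4: N = 25. At w = 4.25: N = 16.

N* = 16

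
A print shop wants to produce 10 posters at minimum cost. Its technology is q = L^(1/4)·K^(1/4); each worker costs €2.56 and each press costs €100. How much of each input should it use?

L* = 625, K* = 16

Cost minimization requires the marginal rate of technical substitution to equal the input-price ratio: MP_L/MP_K = w/r.
Here MP_L/MP_K = (1/4)·(K/L)/(1/4) = (K/L). Setting this equal to 2.56/100 = 0.0256 gives K = 0.0256L.
Substituting into q = 10: L^(1/4)·(0.0256L)^(1/4) = 10.
Solving, L = 625 and K = 16.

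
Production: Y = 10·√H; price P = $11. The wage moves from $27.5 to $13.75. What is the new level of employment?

From P·MP_H = w with MP_H = 5·H^(-1/2), the labor demand is H(w) = (55/w)^(2).
At w = 27.5: H = 4. At w = 13.75: H = 16.

H* = 16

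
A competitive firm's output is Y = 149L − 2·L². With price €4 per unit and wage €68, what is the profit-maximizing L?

L* = 33

The marginal product of L is MP_L = 149 − 4L.
A price-taking firm hires until the value of the marginal product equals the wage: P·MP_L = w, so 4·(149 − 4L) = 68.
Then 149 − 4L = 17, giving L = 33.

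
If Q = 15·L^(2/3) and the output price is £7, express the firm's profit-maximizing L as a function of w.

MP_L = (2/3)·15·L^(-1/3) = 10·L^(-1/3).
Setting P·MP_L = w: 70·L^(-1/3) = w.
Solving for L: L^(-1/3) = w/70, so L = (70/w)^(3).

L(w) = 343000/w³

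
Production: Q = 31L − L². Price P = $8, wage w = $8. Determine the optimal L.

The marginal product of L is MP_L = 31 − 2L.
A price-taking firm hires until the value of the marginal product equals the wage: P·MP_L = w, so 8·(31 − 2L) = 8.
Then 31 − 2L = 1, giving L = 15.

L* = 15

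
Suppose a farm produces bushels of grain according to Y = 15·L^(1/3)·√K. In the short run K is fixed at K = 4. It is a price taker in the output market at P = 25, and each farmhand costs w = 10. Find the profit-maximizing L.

With K = 4, MP_L = (1/3)·15·L^(-2/3)·4^(1/2) = 10·L^(-2/3).
Profit maximization for a price taker requires P·MP_L = w: 25·10·L^(-2/3) = 10.
So L^(-2/3) = 0.04, which gives L = 125.

L* = 125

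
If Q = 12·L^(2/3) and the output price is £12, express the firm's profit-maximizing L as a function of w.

L(w) = 884736/w³

MP_L = (2/3)·12·L^(-1/3) = 8·L^(-1/3).
Setting P·MP_L = w: 96·L^(-1/3) = w.
Solving for L: L^(-1/3) = w/96, so L = (96/w)^(3).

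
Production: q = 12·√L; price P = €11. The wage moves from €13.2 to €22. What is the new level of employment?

L* = 9

From P·MP_L = w with MP_L = 6·L^(-1/2), the labor demand is L(w) = (66/w)^(2).
At w = 13.2: L = 25. At w = 22: L = 9.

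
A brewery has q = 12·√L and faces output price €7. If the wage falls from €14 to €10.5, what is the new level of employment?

L* = 16

From P·MP_L = w with MP_L = 6·L^(-1/2), the labor demand is L(w) = (42/w)^(2).
At w = 14: L = 9. At w = 10.5: L = 16.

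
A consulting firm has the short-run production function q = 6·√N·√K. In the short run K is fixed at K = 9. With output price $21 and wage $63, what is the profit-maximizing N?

With K = 9, MP_N = (1/2)·6·N^(-1/2)·9^(1/2) = 9·N^(-1/2).
Profit maximization for a price taker requires P·MP_N = w: 21·9·N^(-1/2) = 63.
So N^(-1/2) = 1/3, which gives N = 9.

N* = 9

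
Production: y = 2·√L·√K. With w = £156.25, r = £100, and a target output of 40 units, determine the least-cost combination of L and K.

L* = 16, K* = 25

Cost minimization requires the marginal rate of technical substitution to equal the input-price ratio: MP_L/MP_K = w/r.
Here MP_L/MP_K = (1/2)·(K/L)/(1/2) = (K/L). Setting this equal to 156.25/100 = 1.5625 gives K = 1.5625L.
Substituting into y = 40: 2·L^(1/2)·(1.5625L)^(1/2) = 40.
Solving, L = 16 and K = 25.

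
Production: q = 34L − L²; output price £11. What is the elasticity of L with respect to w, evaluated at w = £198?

ε = -1.125

From P·MP_L = w with MP_L = 34 − 2L, labor demand is L(w) = (34 − w/11)/2.
dL/dw = −1/(22) = -1/22.
At w = 198, L = 8, so ε = (dL/dw)·(w/L) = (-1/22)·(198/8) = -1.125.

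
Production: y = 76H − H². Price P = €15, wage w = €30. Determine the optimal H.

The marginal product of H is MP_H = 76 − 2H.
A price-taking firm hires until the value of the marginal product equals the wage: P·MP_H = w, so 15·(76 − 2H) = 30.
Then 76 − 2H = 2, giving H = 37.

H* = 37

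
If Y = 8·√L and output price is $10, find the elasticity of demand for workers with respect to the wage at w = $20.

ε = -2

MP_L = (1/2)·8·L^(-1/2), so P·MP_L = w gives 40·L^(-1/2) = w.
Solving, L(w) = (40/w)^(2). This is a constant-elasticity form: L ∝ w^(−2), so ε = −2.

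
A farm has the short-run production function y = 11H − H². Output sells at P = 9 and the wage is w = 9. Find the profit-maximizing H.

H* = 5

The marginal product of H is MP_H = 11 − 2H.
A price-taking firm hires until the value of the marginal product equals the wage: P·MP_H = w, so 9·(11 − 2H) = 9.
Then 11 − 2H = 1, giving H = 5.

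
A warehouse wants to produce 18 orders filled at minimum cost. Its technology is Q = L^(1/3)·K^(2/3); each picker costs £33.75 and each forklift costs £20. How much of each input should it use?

L* = 8, K* = 27

Cost minimization requires the marginal rate of technical substitution to equal the input-price ratio: MP_L/MP_K = w/r.
Here MP_L/MP_K = (1/3)·(K/L)/(2/3) = 0.5·(K/L). Setting this equal to 33.75/20 = 1.6875 gives K = 3.375L.
Substituting into Q = 18: L^(1/3)·(3.375L)^(2/3) = 18.
Solving, L = 8 and K = 27.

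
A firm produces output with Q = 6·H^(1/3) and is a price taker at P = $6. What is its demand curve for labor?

H(w) = (12/w)^(3/2)

MP_H = (1/3)·6·H^(-2/3) = 2·H^(-2/3).
Setting P·MP_H = w: 12·H^(-2/3) = w.
Solving for H: H^(-2/3) = w/12, so H = (12/w)^(3/2).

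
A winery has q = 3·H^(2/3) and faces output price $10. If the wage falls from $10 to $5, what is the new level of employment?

From P·MP_H = w with MP_H = 2·H^(-1/3), the labor demand is H(w) = (20/w)^(3).
At w = 10: H = 8. At w = 5: H = 64.

H* = 64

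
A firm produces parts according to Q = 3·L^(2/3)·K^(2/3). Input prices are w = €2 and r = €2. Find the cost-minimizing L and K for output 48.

L* = 8, K* = 8

Cost minimization requires the marginal rate of technical substitution to equal the input-price ratio: MP_L/MP_K = w/r.
Here MP_L/MP_K = (2/3)·(K/L)/(2/3) = (K/L). Setting this equal to 2/2 = 1 gives K = L.
Substituting into Q = 48: 3·L^(2/3)·(L)^(2/3) = 48.
Solving, L = 8 and K = 8.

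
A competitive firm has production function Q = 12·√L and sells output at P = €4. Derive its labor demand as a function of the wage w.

MP_L = (1/2)·12·L^(-1/2) = 6·L^(-1/2).
Setting P·MP_L = w: 24·L^(-1/2) = w.
Solving for L: L^(-1/2) = w/24, so L = (24/w)^(2).

L(w) = 576/w²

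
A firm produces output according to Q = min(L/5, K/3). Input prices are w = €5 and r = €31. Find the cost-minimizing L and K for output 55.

L* = 275, K* = 165

With a fixed-proportions technology, the cost-minimizing bundle uses no slack in either input: L/5 = K/3 = Q.
So L = 5·55 = 275 and K = 3·55 = 165.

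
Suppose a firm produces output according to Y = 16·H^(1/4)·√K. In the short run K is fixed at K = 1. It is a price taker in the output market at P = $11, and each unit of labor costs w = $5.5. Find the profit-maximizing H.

With K = 1, MP_H = (1/4)·16·H^(-3/4)·1^(1/2) = 4·H^(-3/4).
Profit maximization for a price taker requires P·MP_H = w: 11·4·H^(-3/4) = 5.5.
So H^(-3/4) = 0.125, which gives H = 16.

H* = 16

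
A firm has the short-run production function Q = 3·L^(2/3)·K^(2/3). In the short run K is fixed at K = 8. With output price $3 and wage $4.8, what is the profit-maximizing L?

L* = 125

With K = 8, MP_L = (2/3)·3·L^(-1/3)·8^(2/3) = 8·L^(-1/3).
Profit maximization for a price taker requires P·MP_L = w: 3·8·L^(-1/3) = 4.8.
So L^(-1/3) = 0.2, which gives L = 125.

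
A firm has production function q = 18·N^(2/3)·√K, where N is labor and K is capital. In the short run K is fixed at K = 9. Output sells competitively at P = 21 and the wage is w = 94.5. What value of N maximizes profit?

N* = 512

With K = 9, MP_N = (2/3)·18·N^(-1/3)·9^(1/2) = 36·N^(-1/3).
Profit maximization for a price taker requires P·MP_N = w: 21·36·N^(-1/3) = 94.5.
So N^(-1/3) = 0.125, which gives N = 512.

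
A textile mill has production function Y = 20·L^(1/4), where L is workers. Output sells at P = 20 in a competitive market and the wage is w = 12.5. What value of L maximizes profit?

MP_L = (1/4)·20·L^(-3/4) = 5·L^(-3/4).
Profit maximization for a price taker requires P·MP_L = w: 20·5·L^(-3/4) = 12.5.
So L^(-3/4) = 0.125, which gives L = 16.

L* = 16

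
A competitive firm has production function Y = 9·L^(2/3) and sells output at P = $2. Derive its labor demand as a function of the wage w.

L(w) = 1728/w³

MP_L = (2/3)·9·L^(-1/3) = 6·L^(-1/3).
Setting P·MP_L = w: 12·L^(-1/3) = w.
Solving for L: L^(-1/3) = w/12, so L = (12/w)^(3).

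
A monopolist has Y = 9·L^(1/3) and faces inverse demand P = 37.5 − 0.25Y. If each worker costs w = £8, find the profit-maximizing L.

L* = 27

Marginal revenue from the inverse demand is MR = 37.5 − 0.5Y.
The marginal product is MP_L = 3·L^(-2/3).
A monopolist hires until marginal revenue product equals the wage: MR·MP_L = w.
At L, Y = 9·L^(1/3). Substituting and solving: (37.5 − 4.5·L^(1/3))·3·L^(-2/3) = 8 gives L = 27.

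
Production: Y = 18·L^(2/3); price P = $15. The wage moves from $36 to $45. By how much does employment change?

From P·MP_L = w with MP_L = 12·L^(-1/3), the labor demand is L(w) = (180/w)^(3).
At w = 36: L = 125. At w = 45: L = 64.
ΔL = 64 − 125 = -61.

ΔL = -61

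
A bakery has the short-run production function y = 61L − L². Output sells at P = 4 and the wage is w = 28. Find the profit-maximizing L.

The marginal product of L is MP_L = 61 − 2L.
A price-taking firm hires until the value of the marginal product equals the wage: P·MP_L = w, so 4·(61 − 2L) = 28.
Then 61 − 2L = 7, giving L = 27.

L* = 27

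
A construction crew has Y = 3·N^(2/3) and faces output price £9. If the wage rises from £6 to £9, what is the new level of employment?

N* = 8

From P·MP_N = w with MP_N = 2·N^(-1/3), the labor demand is N(w) = (18/w)^(3).
At w = 6: N = 27. At w = 9: N = 8.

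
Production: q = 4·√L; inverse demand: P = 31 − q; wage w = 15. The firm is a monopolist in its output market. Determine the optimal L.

Marginal revenue from the inverse demand is MR = 31 − 2q.
The marginal product is MP_L = 2·L^(-1/2).
A monopolist hires until marginal revenue product equals the wage: MR·MP_L = w.
At L, q = 4·√L. Substituting and solving: (31 − 8·√L)·2·L^(-1/2) = 15 gives L = 4.

L* = 4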